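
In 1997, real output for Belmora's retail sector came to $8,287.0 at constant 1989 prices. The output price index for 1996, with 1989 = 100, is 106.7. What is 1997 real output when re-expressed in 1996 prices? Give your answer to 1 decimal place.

$8,842.2

Real output in 1996 prices = Real output in 1989 prices × (P_1996/P_1989) = 8287.0 × 1.067 = 8842.23.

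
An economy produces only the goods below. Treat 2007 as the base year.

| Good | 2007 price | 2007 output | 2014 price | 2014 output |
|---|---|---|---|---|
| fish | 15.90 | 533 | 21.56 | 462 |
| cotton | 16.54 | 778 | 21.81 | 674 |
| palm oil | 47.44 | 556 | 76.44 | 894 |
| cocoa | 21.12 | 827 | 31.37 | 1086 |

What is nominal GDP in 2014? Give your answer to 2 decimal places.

Nominal GDP 2014 = Σ (p_2014 × q_2014) = 21.56·462 + 21.81·674 + 76.44·894 + 31.37·1086 = 127065.84.

127065.84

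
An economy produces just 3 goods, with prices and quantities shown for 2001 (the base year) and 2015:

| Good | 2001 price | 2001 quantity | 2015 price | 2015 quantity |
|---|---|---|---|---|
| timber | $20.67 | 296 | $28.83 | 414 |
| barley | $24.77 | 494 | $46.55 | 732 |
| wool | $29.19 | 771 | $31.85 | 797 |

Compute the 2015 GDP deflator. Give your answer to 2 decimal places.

142.92

Nominal GDP 2015 = 28.83·414 + 46.55·732 + 31.85·797 = 71394.67.
Real GDP 2015 (at 2001 prices) = 20.67·414 + 24.77·732 + 29.19·797 = 49953.45.
Deflator = Nominal/Real × 100 = 71394.67/49953.45 × 100 = 142.922.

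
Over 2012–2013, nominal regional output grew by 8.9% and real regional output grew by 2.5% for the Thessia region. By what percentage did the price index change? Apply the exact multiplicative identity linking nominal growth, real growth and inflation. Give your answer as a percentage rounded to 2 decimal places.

(1 + g_nom) = (1 + g_real)(1 + π), so π = 1.0890 / 1.0250 − 1 = 0.06244.

6.24%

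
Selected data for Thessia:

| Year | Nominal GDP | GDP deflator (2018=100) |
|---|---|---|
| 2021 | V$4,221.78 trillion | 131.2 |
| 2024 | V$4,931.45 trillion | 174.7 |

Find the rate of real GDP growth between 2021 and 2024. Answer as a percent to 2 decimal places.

-12.28%

Real GDP 2021 = 4221.78 / 1.312 = 3217.82.
Real GDP 2024 = 4931.45 / 1.747 = 2822.81.
Real growth = 2822.81 / 3217.82 − 1 = -0.1228.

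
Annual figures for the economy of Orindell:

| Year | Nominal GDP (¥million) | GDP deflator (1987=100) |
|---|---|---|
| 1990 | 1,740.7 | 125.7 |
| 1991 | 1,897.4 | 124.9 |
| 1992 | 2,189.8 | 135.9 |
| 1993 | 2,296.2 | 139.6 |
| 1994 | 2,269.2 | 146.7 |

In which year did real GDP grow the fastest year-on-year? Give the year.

1991

1991: real = 1897.4/1.249 = 1519.14; growth vs 1990 (1384.81) = 9.70%.
1992: real = 2189.8/1.359 = 1611.33; growth vs 1991 (1519.14) = 6.07%.
1993: real = 2296.2/1.396 = 1644.84; growth vs 1992 (1611.33) = 2.08%.
1994: real = 2269.2/1.467 = 1546.83; growth vs 1993 (1644.84) = -5.96%.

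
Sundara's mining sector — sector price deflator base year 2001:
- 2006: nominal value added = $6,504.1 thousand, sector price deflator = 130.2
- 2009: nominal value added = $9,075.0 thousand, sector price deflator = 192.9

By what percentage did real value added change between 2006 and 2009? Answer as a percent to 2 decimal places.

Real value added 2006 = 6504.1 / 1.302 = 4995.47.
Real value added 2009 = 9075.0 / 1.929 = 4704.51.
Real growth = 4704.51 / 4995.47 − 1 = -0.0582.

-5.82%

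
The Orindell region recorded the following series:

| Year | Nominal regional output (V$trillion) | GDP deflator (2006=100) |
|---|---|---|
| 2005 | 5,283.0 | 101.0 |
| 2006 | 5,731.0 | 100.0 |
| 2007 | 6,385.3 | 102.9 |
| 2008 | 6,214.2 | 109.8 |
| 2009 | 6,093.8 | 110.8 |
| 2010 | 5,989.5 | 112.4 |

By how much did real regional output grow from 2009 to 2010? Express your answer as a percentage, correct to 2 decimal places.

Real regional output 2009 = 6093.8/1.108 = 5499.82.
Real regional output 2010 = 5989.5/1.124 = 5328.74.
Change = 5328.74/5499.82 − 1 = -0.0311.

-3.11%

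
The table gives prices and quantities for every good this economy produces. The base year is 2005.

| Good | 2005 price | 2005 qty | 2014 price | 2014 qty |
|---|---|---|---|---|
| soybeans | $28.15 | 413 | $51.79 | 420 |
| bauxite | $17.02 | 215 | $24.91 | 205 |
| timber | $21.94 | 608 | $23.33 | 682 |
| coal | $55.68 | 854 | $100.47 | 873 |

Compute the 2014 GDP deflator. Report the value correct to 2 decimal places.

Nominal GDP 2014 = 51.79·420 + 24.91·205 + 23.33·682 + 100.47·873 = 130479.72.
Real GDP 2014 (at 2005 prices) = 28.15·420 + 17.02·205 + 21.94·682 + 55.68·873 = 78883.82.
Deflator = Nominal/Real × 100 = 130479.72/78883.82 × 100 = 165.407.

165.41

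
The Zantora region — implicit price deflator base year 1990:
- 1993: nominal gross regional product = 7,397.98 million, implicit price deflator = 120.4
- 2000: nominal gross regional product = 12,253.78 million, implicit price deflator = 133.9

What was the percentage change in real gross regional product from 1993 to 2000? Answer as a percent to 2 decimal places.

48.94%

Real gross regional product 1993 = 7397.98 / 1.204 = 6144.50.
Real gross regional product 2000 = 12253.78 / 1.339 = 9151.44.
Real growth = 9151.44 / 6144.50 − 1 = 0.4894.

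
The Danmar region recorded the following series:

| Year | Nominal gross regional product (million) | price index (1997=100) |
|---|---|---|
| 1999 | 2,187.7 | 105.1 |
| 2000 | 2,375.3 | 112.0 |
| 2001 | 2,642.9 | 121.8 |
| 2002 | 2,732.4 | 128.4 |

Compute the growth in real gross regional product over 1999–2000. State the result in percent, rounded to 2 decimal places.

Real gross regional product 1999 = 2187.7/1.051 = 2081.54.
Real gross regional product 2000 = 2375.3/1.120 = 2120.80.
Change = 2120.80/2081.54 − 1 = 0.0189.

1.89%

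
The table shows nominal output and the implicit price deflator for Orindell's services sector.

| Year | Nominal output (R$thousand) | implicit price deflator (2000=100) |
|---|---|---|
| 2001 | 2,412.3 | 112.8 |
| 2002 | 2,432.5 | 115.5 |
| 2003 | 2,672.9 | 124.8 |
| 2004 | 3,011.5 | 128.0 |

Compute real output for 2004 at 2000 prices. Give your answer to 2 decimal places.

R$2,352.73 thousand

Real output 2004 = 3011.5 / 1.280 = 2352.73.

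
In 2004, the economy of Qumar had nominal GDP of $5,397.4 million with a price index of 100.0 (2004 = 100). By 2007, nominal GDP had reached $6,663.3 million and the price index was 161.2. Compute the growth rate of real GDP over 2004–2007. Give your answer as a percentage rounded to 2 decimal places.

-23.42%

Deflate each year: 2004 → 5397.4/1.000 = 5397.40; 2007 → 6663.3/1.612 = 4133.56.
So real GDP changed by 4133.56/5397.40 − 1 = -0.2342, i.e. -23.42%.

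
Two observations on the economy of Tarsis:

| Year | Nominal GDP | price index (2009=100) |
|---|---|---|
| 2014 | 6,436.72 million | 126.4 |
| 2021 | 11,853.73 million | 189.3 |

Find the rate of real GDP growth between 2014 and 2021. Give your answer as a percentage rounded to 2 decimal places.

Real GDP 2014 = 6436.72 / 1.264 = 5092.34.
Real GDP 2021 = 11853.73 / 1.893 = 6261.88.
Real growth = 6261.88 / 5092.34 − 1 = 0.2297.

22.97%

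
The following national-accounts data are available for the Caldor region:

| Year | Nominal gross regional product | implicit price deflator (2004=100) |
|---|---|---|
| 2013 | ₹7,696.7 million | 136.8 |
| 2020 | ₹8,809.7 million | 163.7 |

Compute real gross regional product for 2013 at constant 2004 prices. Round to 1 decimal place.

Real gross regional product = Nominal / (implicit price deflator/100) = 7696.7 / 1.368 = 5626.24.

₹5,626.2 million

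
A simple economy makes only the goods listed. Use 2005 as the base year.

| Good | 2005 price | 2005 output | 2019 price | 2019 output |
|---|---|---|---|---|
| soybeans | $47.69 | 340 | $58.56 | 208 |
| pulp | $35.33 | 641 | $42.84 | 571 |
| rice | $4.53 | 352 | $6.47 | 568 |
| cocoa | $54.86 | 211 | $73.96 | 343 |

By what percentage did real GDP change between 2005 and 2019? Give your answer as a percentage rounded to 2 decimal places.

-1.05%

Real GDP 2005 = Nominal GDP 2005 = 47.69·340 + 35.33·641 + 4.53·352 + 54.86·211 = 52031.15.
Real GDP 2019 (at 2005 prices) = 47.69·208 + 35.33·571 + 4.53·568 + 54.86·343 = 51482.97.
Real growth = 51482.97/52031.15 − 1 = -0.0105.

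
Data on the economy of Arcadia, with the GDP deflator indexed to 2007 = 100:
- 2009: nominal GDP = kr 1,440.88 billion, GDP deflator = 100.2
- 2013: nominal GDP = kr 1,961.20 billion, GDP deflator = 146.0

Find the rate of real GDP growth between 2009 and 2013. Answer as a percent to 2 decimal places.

-6.59%

Deflate each year: 2009 → 1440.88/1.002 = 1438.00; 2013 → 1961.20/1.460 = 1343.29.
So real GDP changed by 1343.29/1438.00 − 1 = -0.0659, i.e. -6.59%.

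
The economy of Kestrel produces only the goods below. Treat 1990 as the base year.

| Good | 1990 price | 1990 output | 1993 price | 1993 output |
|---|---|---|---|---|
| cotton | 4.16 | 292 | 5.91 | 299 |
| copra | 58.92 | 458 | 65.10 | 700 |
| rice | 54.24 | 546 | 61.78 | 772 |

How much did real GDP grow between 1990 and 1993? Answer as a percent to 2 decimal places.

45.92%

Real GDP 1990 = Nominal GDP 1990 = 4.16·292 + 58.92·458 + 54.24·546 = 57815.12.
Real GDP 1993 (at 1990 prices) = 4.16·299 + 58.92·700 + 54.24·772 = 84361.12.
Real growth = 84361.12/57815.12 − 1 = 0.4592.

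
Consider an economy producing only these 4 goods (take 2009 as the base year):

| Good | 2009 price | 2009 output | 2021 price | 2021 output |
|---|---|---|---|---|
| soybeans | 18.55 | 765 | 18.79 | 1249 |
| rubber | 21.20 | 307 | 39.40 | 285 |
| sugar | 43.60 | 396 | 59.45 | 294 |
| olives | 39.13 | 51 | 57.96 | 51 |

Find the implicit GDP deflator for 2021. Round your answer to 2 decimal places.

125.23

Nominal GDP 2021 = 18.79·1249 + 39.40·285 + 59.45·294 + 57.96·51 = 55131.97.
Real GDP 2021 (at 2009 prices) = 18.55·1249 + 21.20·285 + 43.60·294 + 39.13·51 = 44024.98.
Deflator = Nominal/Real × 100 = 55131.97/44024.98 × 100 = 125.229.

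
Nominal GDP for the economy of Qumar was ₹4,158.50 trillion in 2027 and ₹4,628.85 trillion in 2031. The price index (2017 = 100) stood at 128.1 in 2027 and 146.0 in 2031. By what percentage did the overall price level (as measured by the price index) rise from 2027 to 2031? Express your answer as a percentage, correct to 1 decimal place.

14.0%

Price-level change = 146.0 / 128.1 − 1 = 0.1397.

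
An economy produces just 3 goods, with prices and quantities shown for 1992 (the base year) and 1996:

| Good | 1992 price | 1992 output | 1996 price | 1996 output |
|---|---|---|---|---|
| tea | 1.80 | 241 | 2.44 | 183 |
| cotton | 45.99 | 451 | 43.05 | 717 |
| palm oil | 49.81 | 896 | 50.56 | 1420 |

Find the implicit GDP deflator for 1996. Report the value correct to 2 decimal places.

99.11

Nominal GDP 1996 = 2.44·183 + 43.05·717 + 50.56·1420 = 103108.57.
Real GDP 1996 (at 1992 prices) = 1.80·183 + 45.99·717 + 49.81·1420 = 104034.43.
Deflator = Nominal/Real × 100 = 103108.57/104034.43 × 100 = 99.110.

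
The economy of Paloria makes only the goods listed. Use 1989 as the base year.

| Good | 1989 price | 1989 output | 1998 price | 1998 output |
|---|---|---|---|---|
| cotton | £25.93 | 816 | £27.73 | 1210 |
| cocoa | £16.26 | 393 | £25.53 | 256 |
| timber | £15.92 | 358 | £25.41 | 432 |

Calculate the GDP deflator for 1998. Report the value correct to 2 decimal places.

Nominal GDP 1998 = 27.73·1210 + 25.53·256 + 25.41·432 = 51066.10.
Real GDP 1998 (at 1989 prices) = 25.93·1210 + 16.26·256 + 15.92·432 = 42415.30.
Deflator = Nominal/Real × 100 = 51066.10/42415.30 × 100 = 120.395.

120.40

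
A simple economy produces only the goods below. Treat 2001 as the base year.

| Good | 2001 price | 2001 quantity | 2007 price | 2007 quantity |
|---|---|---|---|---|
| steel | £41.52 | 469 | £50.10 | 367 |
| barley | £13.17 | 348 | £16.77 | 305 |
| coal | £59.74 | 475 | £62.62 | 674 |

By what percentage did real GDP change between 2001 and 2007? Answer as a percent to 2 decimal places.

13.52%

Real GDP 2001 = Nominal GDP 2001 = 41.52·469 + 13.17·348 + 59.74·475 = 52432.54.
Real GDP 2007 (at 2001 prices) = 41.52·367 + 13.17·305 + 59.74·674 = 59519.45.
Real growth = 59519.45/52432.54 − 1 = 0.1352.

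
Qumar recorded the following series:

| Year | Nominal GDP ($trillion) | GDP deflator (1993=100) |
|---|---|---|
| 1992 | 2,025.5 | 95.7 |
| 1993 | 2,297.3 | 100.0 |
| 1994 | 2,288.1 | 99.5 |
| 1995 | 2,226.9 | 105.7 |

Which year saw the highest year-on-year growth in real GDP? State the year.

1993: real = 2297.3/1.000 = 2297.30; growth vs 1992 (2116.51) = 8.54%.
1994: real = 2288.1/0.995 = 2299.60; growth vs 1993 (2297.30) = 0.10%.
1995: real = 2226.9/1.057 = 2106.81; growth vs 1994 (2299.60) = -8.38%.

1993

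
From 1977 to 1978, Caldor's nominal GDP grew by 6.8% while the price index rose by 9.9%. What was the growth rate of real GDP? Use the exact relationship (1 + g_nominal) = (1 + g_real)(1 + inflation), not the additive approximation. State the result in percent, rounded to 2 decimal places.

(1 + g_nom) = (1 + g_real)(1 + π), so g_real = 1.0680 / 1.0990 − 1 = -0.02821.

-2.82%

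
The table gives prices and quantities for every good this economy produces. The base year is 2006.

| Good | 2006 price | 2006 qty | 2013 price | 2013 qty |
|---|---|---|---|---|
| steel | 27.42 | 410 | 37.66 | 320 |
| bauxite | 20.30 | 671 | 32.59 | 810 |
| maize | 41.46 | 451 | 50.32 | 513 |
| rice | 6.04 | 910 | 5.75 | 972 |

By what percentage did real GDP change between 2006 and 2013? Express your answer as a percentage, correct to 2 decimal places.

6.72%

Real GDP 2006 = Nominal GDP 2006 = 27.42·410 + 20.30·671 + 41.46·451 + 6.04·910 = 49058.36.
Real GDP 2013 (at 2006 prices) = 27.42·320 + 20.30·810 + 41.46·513 + 6.04·972 = 52357.26.
Real growth = 52357.26/49058.36 − 1 = 0.0672.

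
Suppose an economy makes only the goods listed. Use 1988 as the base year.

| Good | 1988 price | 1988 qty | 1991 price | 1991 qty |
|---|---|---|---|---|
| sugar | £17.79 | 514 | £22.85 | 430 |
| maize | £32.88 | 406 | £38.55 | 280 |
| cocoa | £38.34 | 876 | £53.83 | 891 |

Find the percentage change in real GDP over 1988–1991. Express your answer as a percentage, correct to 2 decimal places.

Real GDP 1988 = Nominal GDP 1988 = 17.79·514 + 32.88·406 + 38.34·876 = 56079.18.
Real GDP 1991 (at 1988 prices) = 17.79·430 + 32.88·280 + 38.34·891 = 51017.04.
Real growth = 51017.04/56079.18 − 1 = -0.0903.

-9.03%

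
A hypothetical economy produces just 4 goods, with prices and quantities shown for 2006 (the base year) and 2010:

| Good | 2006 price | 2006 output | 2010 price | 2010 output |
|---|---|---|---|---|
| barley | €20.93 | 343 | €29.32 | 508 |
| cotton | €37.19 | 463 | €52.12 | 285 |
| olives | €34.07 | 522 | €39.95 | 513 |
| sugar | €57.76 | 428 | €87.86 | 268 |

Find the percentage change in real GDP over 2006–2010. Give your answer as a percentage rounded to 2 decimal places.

-19.00%

Real GDP 2006 = Nominal GDP 2006 = 20.93·343 + 37.19·463 + 34.07·522 + 57.76·428 = 66903.78.
Real GDP 2010 (at 2006 prices) = 20.93·508 + 37.19·285 + 34.07·513 + 57.76·268 = 54189.18.
Real growth = 54189.18/66903.78 − 1 = -0.1900.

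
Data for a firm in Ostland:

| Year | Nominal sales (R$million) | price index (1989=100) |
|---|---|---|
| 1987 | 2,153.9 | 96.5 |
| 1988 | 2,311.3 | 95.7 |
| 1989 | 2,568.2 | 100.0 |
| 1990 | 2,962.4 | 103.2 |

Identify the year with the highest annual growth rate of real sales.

1990

1988: real = 2311.3/0.957 = 2415.15; growth vs 1987 (2232.02) = 8.20%.
1989: real = 2568.2/1.000 = 2568.20; growth vs 1988 (2415.15) = 6.34%.
1990: real = 2962.4/1.032 = 2870.54; growth vs 1989 (2568.20) = 11.77%.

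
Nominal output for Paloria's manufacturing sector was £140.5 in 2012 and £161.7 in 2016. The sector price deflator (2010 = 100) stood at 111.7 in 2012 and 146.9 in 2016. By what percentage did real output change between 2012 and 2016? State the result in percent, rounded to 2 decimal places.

-12.49%

Deflate each year: 2012 → 140.5/1.117 = 125.78; 2016 → 161.7/1.469 = 110.07.
So real output changed by 110.07/125.78 − 1 = -0.1249, i.e. -12.49%.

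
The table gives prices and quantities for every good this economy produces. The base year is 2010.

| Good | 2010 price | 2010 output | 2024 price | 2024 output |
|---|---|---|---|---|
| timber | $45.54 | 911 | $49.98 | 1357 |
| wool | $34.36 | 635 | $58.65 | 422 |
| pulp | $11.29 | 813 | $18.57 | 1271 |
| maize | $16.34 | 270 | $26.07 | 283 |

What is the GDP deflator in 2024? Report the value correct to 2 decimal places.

129.69

Nominal GDP 2024 = 49.98·1357 + 58.65·422 + 18.57·1271 + 26.07·283 = 123553.44.
Real GDP 2024 (at 2010 prices) = 45.54·1357 + 34.36·422 + 11.29·1271 + 16.34·283 = 95271.51.
Deflator = Nominal/Real × 100 = 123553.44/95271.51 × 100 = 129.686.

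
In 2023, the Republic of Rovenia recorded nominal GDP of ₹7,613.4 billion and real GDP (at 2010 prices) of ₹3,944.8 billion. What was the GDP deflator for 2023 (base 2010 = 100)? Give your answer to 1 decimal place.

193.0

GDP deflator = (Nominal / Real) × 100 = 7613.4 / 3944.8 × 100 = 193.00.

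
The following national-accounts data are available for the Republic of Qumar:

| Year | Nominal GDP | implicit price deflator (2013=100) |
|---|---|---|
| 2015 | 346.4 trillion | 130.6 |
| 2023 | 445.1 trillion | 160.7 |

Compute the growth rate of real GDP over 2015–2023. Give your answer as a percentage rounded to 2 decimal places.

4.43%

Deflate each year: 2015 → 346.4/1.306 = 265.24; 2023 → 445.1/1.607 = 276.98.
So real GDP changed by 276.98/265.24 − 1 = 0.0443, i.e. 4.43%.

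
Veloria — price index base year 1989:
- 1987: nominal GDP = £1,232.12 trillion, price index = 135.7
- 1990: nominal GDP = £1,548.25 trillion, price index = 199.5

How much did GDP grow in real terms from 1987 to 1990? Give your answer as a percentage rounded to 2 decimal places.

-14.53%

Real GDP 1987 = 1232.12 / 1.357 = 907.97.
Real GDP 1990 = 1548.25 / 1.995 = 776.07.
Real growth = 776.07 / 907.97 − 1 = -0.1453.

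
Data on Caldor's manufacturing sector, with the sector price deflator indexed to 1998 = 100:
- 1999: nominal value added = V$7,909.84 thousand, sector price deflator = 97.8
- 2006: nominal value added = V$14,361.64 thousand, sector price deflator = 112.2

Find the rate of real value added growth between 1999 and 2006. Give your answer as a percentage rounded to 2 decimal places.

Real value added 1999 = 7909.84 / 0.978 = 8087.77.
Real value added 2006 = 14361.64 / 1.122 = 12800.04.
Real growth = 12800.04 / 8087.77 − 1 = 0.5826.

58.26%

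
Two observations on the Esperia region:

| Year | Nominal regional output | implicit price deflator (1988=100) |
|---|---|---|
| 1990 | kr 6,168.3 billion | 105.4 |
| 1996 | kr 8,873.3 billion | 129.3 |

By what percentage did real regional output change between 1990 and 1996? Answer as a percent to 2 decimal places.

Real regional output 1990 = 6168.3 / 1.054 = 5852.28.
Real regional output 1996 = 8873.3 / 1.293 = 6862.57.
Real growth = 6862.57 / 5852.28 − 1 = 0.1726.

17.26%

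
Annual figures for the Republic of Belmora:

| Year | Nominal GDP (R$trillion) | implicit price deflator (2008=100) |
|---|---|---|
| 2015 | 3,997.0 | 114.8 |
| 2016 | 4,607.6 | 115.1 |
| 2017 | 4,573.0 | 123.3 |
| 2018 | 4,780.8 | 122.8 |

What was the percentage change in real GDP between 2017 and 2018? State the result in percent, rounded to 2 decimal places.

4.97%

Real GDP 2017 = 4573.0/1.233 = 3708.84.
Real GDP 2018 = 4780.8/1.228 = 3893.16.
Change = 3893.16/3708.84 − 1 = 0.0497.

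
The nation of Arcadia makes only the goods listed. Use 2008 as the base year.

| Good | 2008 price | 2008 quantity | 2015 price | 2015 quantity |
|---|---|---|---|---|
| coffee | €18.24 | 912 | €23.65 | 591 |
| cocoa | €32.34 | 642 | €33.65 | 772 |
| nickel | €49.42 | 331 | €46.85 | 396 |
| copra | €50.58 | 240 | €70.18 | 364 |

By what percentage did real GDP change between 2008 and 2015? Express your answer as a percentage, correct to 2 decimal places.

Real GDP 2008 = Nominal GDP 2008 = 18.24·912 + 32.34·642 + 49.42·331 + 50.58·240 = 65894.38.
Real GDP 2015 (at 2008 prices) = 18.24·591 + 32.34·772 + 49.42·396 + 50.58·364 = 73727.76.
Real growth = 73727.76/65894.38 − 1 = 0.1189.

11.89%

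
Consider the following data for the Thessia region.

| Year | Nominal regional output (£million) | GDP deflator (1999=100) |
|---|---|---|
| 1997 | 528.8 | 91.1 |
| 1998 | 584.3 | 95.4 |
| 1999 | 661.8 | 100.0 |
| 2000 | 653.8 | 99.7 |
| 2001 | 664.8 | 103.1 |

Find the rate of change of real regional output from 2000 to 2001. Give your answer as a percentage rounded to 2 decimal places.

Real regional output 2000 = 653.8/0.997 = 655.77.
Real regional output 2001 = 664.8/1.031 = 644.81.
Change = 644.81/655.77 − 1 = -0.0167.

-1.67%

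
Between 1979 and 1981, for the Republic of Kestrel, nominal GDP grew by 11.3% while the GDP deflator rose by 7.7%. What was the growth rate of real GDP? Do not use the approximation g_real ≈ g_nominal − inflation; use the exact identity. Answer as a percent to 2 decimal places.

3.34%

(1 + g_nom) = (1 + g_real)(1 + π), so g_real = 1.1130 / 1.0770 − 1 = 0.03343.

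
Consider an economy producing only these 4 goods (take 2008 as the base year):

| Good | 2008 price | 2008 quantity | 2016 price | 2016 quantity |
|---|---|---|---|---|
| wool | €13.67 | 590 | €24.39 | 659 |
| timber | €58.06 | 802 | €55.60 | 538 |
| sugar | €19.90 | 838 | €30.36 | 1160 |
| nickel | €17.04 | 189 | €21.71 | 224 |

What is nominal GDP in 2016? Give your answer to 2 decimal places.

€86066.45

Nominal GDP 2016 = Σ (p_2016 × q_2016) = 24.39·659 + 55.60·538 + 30.36·1160 + 21.71·224 = 86066.45.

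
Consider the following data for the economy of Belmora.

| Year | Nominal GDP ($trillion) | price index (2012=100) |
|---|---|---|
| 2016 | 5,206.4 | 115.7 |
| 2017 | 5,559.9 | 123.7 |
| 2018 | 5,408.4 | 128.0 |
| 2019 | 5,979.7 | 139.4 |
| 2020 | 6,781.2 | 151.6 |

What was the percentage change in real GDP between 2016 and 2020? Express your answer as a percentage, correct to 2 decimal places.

Real GDP 2016 = 5206.4/1.157 = 4499.91.
Real GDP 2020 = 6781.2/1.516 = 4473.09.
Change = 4473.09/4499.91 − 1 = -0.0060.

-0.60%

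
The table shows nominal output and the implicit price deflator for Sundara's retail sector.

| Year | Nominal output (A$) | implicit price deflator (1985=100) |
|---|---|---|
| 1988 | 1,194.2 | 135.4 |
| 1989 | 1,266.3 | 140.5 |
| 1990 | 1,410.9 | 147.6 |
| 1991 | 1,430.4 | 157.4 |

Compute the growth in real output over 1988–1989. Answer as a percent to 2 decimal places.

Real output 1988 = 1194.2/1.354 = 881.98.
Real output 1989 = 1266.3/1.405 = 901.28.
Change = 901.28/881.98 − 1 = 0.0219.

2.19%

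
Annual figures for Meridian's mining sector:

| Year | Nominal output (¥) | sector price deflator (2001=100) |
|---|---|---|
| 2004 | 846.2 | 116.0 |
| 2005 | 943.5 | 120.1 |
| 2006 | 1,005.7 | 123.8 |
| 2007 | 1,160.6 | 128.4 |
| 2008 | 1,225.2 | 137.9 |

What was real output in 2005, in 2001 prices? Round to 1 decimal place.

¥785.6

Real output 2005 = 943.5 / 1.201 = 785.60.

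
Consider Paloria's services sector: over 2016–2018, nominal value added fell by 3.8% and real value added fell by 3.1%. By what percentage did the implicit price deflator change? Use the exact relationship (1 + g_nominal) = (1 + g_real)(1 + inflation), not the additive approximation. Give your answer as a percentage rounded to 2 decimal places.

(1 + g_nom) = (1 + g_real)(1 + π), so π = 0.9620 / 0.9690 − 1 = -0.00722.

-0.72%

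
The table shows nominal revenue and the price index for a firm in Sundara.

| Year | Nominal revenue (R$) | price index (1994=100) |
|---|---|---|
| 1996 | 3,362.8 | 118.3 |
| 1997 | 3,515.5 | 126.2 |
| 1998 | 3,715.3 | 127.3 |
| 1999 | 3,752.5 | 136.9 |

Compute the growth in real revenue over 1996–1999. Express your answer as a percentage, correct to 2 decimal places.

-3.57%

Real revenue 1996 = 3362.8/1.183 = 2842.60.
Real revenue 1999 = 3752.5/1.369 = 2741.05.
Change = 2741.05/2842.60 − 1 = -0.0357.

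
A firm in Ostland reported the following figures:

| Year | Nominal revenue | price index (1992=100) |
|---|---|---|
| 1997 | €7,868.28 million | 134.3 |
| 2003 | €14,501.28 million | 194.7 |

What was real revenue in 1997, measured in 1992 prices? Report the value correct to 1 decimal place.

€5,858.7 million

Real revenue = Nominal / (price index/100) = 7868.28 / 1.343 = 5858.73.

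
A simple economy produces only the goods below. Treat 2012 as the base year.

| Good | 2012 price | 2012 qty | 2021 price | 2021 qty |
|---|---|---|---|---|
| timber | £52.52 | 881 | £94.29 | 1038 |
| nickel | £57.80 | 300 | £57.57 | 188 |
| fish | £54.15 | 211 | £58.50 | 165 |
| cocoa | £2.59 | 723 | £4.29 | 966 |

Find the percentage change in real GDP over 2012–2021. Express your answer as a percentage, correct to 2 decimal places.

Real GDP 2012 = Nominal GDP 2012 = 52.52·881 + 57.80·300 + 54.15·211 + 2.59·723 = 76908.34.
Real GDP 2021 (at 2012 prices) = 52.52·1038 + 57.80·188 + 54.15·165 + 2.59·966 = 76818.85.
Real growth = 76818.85/76908.34 − 1 = -0.0012.

-0.12%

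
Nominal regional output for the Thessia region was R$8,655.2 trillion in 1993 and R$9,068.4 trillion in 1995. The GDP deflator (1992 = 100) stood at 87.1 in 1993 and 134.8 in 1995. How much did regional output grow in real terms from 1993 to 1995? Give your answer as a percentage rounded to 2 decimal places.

-32.30%

Deflate each year: 1993 → 8655.2/0.871 = 9937.08; 1995 → 9068.4/1.348 = 6727.30.
So real regional output changed by 6727.30/9937.08 − 1 = -0.3230, i.e. -32.30%.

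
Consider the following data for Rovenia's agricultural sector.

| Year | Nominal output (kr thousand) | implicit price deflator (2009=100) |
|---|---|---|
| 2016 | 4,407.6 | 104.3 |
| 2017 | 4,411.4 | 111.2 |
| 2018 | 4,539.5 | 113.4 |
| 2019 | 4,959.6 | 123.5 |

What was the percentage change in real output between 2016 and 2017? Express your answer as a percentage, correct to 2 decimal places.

Real output 2016 = 4407.6/1.043 = 4225.89.
Real output 2017 = 4411.4/1.112 = 3967.09.
Change = 3967.09/4225.89 − 1 = -0.0612.

-6.12%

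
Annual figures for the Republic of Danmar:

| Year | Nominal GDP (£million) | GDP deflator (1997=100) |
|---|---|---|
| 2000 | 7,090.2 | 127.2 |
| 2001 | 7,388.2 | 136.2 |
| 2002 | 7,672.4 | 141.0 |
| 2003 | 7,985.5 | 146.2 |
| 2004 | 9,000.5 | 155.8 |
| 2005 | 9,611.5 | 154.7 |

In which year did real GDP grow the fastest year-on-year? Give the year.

2005

2001: real = 7388.2/1.362 = 5424.52; growth vs 2000 (5574.06) = -2.68%.
2002: real = 7672.4/1.410 = 5441.42; growth vs 2001 (5424.52) = 0.31%.
2003: real = 7985.5/1.462 = 5462.04; growth vs 2002 (5441.42) = 0.38%.
2004: real = 9000.5/1.558 = 5776.96; growth vs 2003 (5462.04) = 5.77%.
2005: real = 9611.5/1.547 = 6212.99; growth vs 2004 (5776.96) = 7.55%.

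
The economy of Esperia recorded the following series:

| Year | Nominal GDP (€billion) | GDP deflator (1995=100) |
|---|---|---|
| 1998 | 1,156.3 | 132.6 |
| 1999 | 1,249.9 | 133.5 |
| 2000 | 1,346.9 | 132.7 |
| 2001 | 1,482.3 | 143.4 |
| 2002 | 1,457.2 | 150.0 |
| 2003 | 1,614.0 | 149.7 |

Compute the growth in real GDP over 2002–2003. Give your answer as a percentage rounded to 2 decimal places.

10.98%

Real GDP 2002 = 1457.2/1.500 = 971.47.
Real GDP 2003 = 1614.0/1.497 = 1078.16.
Change = 1078.16/971.47 − 1 = 0.1098.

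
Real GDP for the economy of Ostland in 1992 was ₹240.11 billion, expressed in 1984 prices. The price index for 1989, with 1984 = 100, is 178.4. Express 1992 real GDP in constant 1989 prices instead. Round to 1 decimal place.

₹428.4 billion

Real GDP in 1989 prices = Real GDP in 1984 prices × (P_1989/P_1984) = 240.11 × 1.784 = 428.36.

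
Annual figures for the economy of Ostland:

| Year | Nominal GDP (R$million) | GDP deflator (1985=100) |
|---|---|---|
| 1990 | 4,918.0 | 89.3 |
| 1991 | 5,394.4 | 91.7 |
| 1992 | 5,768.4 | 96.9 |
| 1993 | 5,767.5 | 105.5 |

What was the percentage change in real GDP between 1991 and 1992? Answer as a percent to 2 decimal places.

1.19%

Real GDP 1991 = 5394.4/0.917 = 5882.66.
Real GDP 1992 = 5768.4/0.969 = 5952.94.
Change = 5952.94/5882.66 − 1 = 0.0119.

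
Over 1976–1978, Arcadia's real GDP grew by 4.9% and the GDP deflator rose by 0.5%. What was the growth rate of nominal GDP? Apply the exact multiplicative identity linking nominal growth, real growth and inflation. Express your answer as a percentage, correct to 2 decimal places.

5.42%

(1 + g_nom) = (1 + g_real)(1 + π) = 1.0490 × 1.0050 = 1.05425.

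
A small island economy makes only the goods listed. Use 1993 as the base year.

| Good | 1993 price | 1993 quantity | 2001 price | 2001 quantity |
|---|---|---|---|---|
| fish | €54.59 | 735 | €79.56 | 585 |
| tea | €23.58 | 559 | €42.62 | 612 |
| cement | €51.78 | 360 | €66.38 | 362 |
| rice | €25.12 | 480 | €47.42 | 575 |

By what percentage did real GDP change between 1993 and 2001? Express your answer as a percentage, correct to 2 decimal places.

Real GDP 1993 = Nominal GDP 1993 = 54.59·735 + 23.58·559 + 51.78·360 + 25.12·480 = 84003.27.
Real GDP 2001 (at 1993 prices) = 54.59·585 + 23.58·612 + 51.78·362 + 25.12·575 = 79554.47.
Real growth = 79554.47/84003.27 − 1 = -0.0530.

-5.30%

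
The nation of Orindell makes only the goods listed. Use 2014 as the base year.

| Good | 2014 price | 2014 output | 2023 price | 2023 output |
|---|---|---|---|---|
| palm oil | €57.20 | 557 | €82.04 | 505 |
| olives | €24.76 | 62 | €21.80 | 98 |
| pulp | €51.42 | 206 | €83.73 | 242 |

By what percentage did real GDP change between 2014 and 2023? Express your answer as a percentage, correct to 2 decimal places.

-0.53%

Real GDP 2014 = Nominal GDP 2014 = 57.20·557 + 24.76·62 + 51.42·206 = 43988.04.
Real GDP 2023 (at 2014 prices) = 57.20·505 + 24.76·98 + 51.42·242 = 43756.12.
Real growth = 43756.12/43988.04 − 1 = -0.0053.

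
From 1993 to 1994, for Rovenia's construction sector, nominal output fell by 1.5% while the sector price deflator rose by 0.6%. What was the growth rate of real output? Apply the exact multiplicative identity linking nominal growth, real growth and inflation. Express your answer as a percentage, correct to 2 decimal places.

(1 + g_nom) = (1 + g_real)(1 + π), so g_real = 0.9850 / 1.0060 − 1 = -0.02087.

-2.09%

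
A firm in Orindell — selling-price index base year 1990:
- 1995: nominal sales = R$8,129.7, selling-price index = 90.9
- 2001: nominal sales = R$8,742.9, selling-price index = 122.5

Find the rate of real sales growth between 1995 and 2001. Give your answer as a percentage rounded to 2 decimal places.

Deflate each year: 1995 → 8129.7/0.909 = 8943.56; 2001 → 8742.9/1.225 = 7137.06.
So real sales changed by 7137.06/8943.56 − 1 = -0.2020, i.e. -20.20%.

-20.20%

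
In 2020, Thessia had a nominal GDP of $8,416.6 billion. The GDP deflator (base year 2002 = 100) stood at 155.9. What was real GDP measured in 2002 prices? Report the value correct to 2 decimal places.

$5,398.72 billion

Real GDP = Nominal / (GDP deflator/100) = 8416.6 / 1.559 = 5398.72.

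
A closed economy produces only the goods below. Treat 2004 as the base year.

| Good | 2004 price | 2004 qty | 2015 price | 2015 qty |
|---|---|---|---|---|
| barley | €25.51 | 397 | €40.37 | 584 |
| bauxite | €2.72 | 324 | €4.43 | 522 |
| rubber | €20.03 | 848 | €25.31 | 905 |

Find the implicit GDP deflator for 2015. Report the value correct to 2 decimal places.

Nominal GDP 2015 = 40.37·584 + 4.43·522 + 25.31·905 = 48794.09.
Real GDP 2015 (at 2004 prices) = 25.51·584 + 2.72·522 + 20.03·905 = 34444.83.
Deflator = Nominal/Real × 100 = 48794.09/34444.83 × 100 = 141.659.

141.66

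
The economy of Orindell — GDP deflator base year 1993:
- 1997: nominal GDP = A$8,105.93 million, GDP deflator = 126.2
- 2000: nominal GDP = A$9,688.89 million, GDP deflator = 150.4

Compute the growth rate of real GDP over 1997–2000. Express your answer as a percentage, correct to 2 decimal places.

0.30%

Deflate each year: 1997 → 8105.93/1.262 = 6423.08; 2000 → 9688.89/1.504 = 6442.08.
So real GDP changed by 6442.08/6423.08 − 1 = 0.0030, i.e. 0.30%.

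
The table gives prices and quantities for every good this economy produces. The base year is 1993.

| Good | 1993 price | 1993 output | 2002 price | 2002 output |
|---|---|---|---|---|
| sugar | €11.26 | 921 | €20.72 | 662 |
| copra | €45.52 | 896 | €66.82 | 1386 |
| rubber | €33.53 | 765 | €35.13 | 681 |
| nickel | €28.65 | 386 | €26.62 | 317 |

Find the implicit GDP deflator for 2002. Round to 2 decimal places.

Nominal GDP 2002 = 20.72·662 + 66.82·1386 + 35.13·681 + 26.62·317 = 138691.23.
Real GDP 2002 (at 1993 prices) = 11.26·662 + 45.52·1386 + 33.53·681 + 28.65·317 = 102460.82.
Deflator = Nominal/Real × 100 = 138691.23/102460.82 × 100 = 135.360.

135.36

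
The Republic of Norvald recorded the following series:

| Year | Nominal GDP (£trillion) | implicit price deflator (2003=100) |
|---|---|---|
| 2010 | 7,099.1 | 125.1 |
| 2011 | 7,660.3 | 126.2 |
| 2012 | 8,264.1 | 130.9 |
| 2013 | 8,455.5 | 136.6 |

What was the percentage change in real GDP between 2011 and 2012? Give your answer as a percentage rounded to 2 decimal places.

4.01%

Real GDP 2011 = 7660.3/1.262 = 6069.97.
Real GDP 2012 = 8264.1/1.309 = 6313.29.
Change = 6313.29/6069.97 − 1 = 0.0401.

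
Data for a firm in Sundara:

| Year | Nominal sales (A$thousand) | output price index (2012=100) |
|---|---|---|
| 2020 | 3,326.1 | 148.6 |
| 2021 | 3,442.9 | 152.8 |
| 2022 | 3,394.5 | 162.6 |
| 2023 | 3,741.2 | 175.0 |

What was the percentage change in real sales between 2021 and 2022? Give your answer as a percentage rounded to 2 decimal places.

-7.35%

Real sales 2021 = 3442.9/1.528 = 2253.21.
Real sales 2022 = 3394.5/1.626 = 2087.64.
Change = 2087.64/2253.21 − 1 = -0.0735.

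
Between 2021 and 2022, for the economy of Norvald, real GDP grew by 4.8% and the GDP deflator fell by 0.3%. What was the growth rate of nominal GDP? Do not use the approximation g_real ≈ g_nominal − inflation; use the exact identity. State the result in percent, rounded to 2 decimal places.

4.49%

(1 + g_nom) = (1 + g_real)(1 + π) = 1.0480 × 0.9970 = 1.04486.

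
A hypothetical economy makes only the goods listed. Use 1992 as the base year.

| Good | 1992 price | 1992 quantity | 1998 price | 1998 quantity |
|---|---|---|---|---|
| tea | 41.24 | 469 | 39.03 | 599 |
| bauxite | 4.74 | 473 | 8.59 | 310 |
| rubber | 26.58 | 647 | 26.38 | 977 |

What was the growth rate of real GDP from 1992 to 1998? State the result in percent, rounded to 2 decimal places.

34.45%

Real GDP 1992 = Nominal GDP 1992 = 41.24·469 + 4.74·473 + 26.58·647 = 38780.84.
Real GDP 1998 (at 1992 prices) = 41.24·599 + 4.74·310 + 26.58·977 = 52140.82.
Real growth = 52140.82/38780.84 − 1 = 0.3445.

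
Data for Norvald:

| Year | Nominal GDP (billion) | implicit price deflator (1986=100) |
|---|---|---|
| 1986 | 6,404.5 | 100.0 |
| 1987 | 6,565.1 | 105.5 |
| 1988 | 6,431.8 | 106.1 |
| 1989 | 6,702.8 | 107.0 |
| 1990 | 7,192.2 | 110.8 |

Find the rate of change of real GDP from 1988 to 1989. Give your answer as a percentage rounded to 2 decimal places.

3.34%

Real GDP 1988 = 6431.8/1.061 = 6062.02.
Real GDP 1989 = 6702.8/1.070 = 6264.30.
Change = 6264.30/6062.02 − 1 = 0.0334.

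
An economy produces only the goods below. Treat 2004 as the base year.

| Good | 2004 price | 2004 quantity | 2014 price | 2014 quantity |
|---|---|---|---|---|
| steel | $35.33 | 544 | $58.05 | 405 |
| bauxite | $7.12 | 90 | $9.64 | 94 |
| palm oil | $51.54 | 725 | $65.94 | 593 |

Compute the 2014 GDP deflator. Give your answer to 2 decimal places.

139.48

Nominal GDP 2014 = 58.05·405 + 9.64·94 + 65.94·593 = 63518.83.
Real GDP 2014 (at 2004 prices) = 35.33·405 + 7.12·94 + 51.54·593 = 45541.15.
Deflator = Nominal/Real × 100 = 63518.83/45541.15 × 100 = 139.476.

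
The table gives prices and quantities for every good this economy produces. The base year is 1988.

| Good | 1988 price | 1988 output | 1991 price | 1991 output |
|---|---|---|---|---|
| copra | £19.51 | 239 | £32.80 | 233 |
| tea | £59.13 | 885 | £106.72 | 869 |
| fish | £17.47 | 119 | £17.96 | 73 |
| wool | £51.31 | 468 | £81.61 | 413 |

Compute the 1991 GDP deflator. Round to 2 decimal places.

Nominal GDP 1991 = 32.80·233 + 106.72·869 + 17.96·73 + 81.61·413 = 135398.09.
Real GDP 1991 (at 1988 prices) = 19.51·233 + 59.13·869 + 17.47·73 + 51.31·413 = 78396.14.
Deflator = Nominal/Real × 100 = 135398.09/78396.14 × 100 = 172.710.

172.71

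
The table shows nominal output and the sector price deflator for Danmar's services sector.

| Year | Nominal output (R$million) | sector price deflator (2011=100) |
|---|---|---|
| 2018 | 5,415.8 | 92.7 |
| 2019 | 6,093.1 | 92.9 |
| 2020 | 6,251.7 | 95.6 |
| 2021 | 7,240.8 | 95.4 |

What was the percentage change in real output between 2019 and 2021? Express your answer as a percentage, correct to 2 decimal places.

Real output 2019 = 6093.1/0.929 = 6558.77.
Real output 2021 = 7240.8/0.954 = 7589.94.
Change = 7589.94/6558.77 − 1 = 0.1572.

15.72%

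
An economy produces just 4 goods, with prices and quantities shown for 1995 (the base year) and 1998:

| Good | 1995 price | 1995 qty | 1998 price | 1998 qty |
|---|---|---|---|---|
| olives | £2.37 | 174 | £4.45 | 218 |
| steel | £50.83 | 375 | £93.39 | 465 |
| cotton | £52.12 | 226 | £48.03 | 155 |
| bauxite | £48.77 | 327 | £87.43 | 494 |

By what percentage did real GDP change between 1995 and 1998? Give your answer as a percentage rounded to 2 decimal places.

Real GDP 1995 = Nominal GDP 1995 = 2.37·174 + 50.83·375 + 52.12·226 + 48.77·327 = 47200.54.
Real GDP 1998 (at 1995 prices) = 2.37·218 + 50.83·465 + 52.12·155 + 48.77·494 = 56323.59.
Real growth = 56323.59/47200.54 − 1 = 0.1933.

19.33%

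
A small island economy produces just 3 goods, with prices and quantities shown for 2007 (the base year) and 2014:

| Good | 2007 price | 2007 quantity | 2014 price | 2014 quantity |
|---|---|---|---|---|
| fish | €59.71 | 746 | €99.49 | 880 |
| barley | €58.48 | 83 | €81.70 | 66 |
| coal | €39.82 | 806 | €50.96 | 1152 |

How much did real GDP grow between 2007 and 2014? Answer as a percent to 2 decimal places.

Real GDP 2007 = Nominal GDP 2007 = 59.71·746 + 58.48·83 + 39.82·806 = 81492.42.
Real GDP 2014 (at 2007 prices) = 59.71·880 + 58.48·66 + 39.82·1152 = 102277.12.
Real growth = 102277.12/81492.42 − 1 = 0.2551.

25.51%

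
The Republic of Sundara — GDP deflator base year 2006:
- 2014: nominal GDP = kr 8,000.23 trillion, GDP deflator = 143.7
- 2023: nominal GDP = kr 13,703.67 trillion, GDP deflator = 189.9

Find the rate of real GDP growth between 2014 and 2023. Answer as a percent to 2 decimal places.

Real GDP 2014 = 8000.23 / 1.437 = 5567.31.
Real GDP 2023 = 13703.67 / 1.899 = 7216.26.
Real growth = 7216.26 / 5567.31 − 1 = 0.2962.

29.62%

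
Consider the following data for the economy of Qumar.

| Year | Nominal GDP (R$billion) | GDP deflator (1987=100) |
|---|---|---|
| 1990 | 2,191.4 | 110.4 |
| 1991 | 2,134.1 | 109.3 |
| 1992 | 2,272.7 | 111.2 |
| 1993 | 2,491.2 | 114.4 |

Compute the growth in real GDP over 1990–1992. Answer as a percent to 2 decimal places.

2.96%

Real GDP 1990 = 2191.4/1.104 = 1984.96.
Real GDP 1992 = 2272.7/1.112 = 2043.79.
Change = 2043.79/1984.96 − 1 = 0.0296.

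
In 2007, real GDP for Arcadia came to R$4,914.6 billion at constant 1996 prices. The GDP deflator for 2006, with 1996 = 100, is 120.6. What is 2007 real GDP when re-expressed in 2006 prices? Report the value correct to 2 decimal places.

R$5,927.01 billion

Real GDP in 2006 prices = Real GDP in 1996 prices × (P_2006/P_1996) = 4914.6 × 1.206 = 5927.01.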